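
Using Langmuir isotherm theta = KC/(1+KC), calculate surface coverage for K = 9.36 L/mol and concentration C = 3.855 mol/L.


Langmuir isotherm: theta = K*C / (1 + K*C)
K*C = 9.36 * 3.855 = 36.0828
theta = 36.0828 / (1 + 36.0828) = 36.0828 / 37.0828
theta = 0.973

0.973


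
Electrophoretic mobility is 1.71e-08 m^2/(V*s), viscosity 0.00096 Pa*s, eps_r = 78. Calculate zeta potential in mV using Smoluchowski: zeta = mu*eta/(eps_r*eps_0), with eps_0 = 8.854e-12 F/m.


Smoluchowski equation: zeta = mu * eta / (eps_r * eps_0)
zeta = 1.71e-08 * 0.00096 / (78 * 8.854e-12)
zeta = 0.02377 V = 23.77 mV

23.77


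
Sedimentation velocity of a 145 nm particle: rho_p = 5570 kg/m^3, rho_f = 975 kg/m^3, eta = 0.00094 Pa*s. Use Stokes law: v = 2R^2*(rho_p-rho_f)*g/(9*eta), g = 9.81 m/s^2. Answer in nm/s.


Radius R = 145/2 nm = 7.25e-08 m
Density difference = 5570 - 975 = 4595 kg/m^3
v = 2 * R^2 * (rho_p - rho_f) * g / (9 * eta)
v = 2 * (7.25e-08)^2 * 4595 * 9.81 / (9 * 0.00094)
v = 5.60132e-08 m/s = 56.0132 nm/s

56.0132


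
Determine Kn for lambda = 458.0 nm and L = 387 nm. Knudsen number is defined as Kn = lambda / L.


Knudsen number Kn = lambda / L
Kn = 458.0 / 387
Kn = 1.1835

1.1835


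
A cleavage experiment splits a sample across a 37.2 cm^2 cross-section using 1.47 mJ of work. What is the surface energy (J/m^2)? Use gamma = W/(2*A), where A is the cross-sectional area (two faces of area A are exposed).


Convert: A = 37.2 cm^2 = 0.00372 m^2, W = 1.47 mJ = 0.00147 J
Cleaving exposes two faces of area A, so total new surface = 2*A and gamma = W / (2*A)
gamma = 0.00147 / (2 * 0.00372)
gamma = 0.198 J/m^2

0.198


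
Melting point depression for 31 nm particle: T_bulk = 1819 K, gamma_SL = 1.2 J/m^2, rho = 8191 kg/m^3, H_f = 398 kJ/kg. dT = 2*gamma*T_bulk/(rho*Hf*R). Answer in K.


Radius R = 31/2 = 15.5 nm = 1.55e-08 m
Convert H_f = 398 kJ/kg = 398000 J/kg
dT = 2 * gamma_SL * T_bulk / (rho * H_f * R)
dT = 2 * 1.2 * 1819 / (8191 * 398000 * 1.55e-08)
dT = 86.4 K

86.4


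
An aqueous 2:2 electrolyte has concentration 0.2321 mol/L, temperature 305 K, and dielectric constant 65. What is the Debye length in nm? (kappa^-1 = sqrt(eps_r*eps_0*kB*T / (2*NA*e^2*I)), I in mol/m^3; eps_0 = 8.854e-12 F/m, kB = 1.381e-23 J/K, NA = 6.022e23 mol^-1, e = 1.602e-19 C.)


Ionic strength I = 0.2321 * 2^2 * 1000 = 928.4 mol/m^3
kappa^-1 = sqrt(65 * 8.854e-12 * 1.381e-23 * 305 / (2 * 6.022e23 * (1.602e-19)^2 * 928.4))
kappa^-1 = 0.291 nm

0.291


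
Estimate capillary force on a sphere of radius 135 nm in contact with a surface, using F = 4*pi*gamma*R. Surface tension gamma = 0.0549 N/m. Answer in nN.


Convert radius: R = 135 nm = 1.35e-07 m
F = 4 * pi * gamma * R
F = 4 * pi * 0.0549 * 1.35e-07
F = 9.31357e-08 N = 93.1357 nN

93.1357


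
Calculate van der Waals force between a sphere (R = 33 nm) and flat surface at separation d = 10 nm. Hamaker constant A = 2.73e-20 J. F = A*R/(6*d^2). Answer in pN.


Convert to SI: R = 33 nm = 3.3e-08 m, d = 10 nm = 1e-08 m
F = A * R / (6 * d^2)
F = 2.73e-20 * 3.3e-08 / (6 * (1e-08)^2)
F = 1.5015e-12 N = 1.501 pN

1.501


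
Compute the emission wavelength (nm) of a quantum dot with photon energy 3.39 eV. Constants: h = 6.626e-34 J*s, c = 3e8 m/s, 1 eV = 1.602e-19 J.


Convert energy: E = 3.39 eV = 3.39 * 1.602e-19 = 5.43078e-19 J
lambda = h*c / E = 6.626e-34 * 3e8 / 5.43078e-19
lambda = 3.66025e-07 m = 366.0 nm

366.0


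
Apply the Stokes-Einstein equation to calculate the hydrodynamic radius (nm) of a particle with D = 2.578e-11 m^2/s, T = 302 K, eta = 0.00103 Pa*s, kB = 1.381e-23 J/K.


Stokes-Einstein: R = kB*T / (6*pi*eta*D)
R = 1.381e-23 * 302 / (6 * pi * 0.00103 * 2.578e-11)
R = 8.33258e-09 m = 8.33 nm

8.33


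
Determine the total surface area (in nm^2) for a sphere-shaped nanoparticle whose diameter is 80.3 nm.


Radius r = 80.3/2 = 40.15 nm
Surface area SA = 4 * pi * r^2
SA = 4 * pi * (40.15)^2
SA = 20257.27 nm^2

20257.27


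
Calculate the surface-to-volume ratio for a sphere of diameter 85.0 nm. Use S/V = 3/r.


Radius r = 85.0/2 = 42.5 nm
S/V = 3 / r = 3 / 42.5
S/V = 0.0706 nm^-1

0.0706


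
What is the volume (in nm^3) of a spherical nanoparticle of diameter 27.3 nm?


Radius r = 27.3/2 = 13.65 nm
Volume V = (4/3) * pi * r^3
V = (4/3) * pi * (13.65)^3
V = 10653.36 nm^3

10653.36


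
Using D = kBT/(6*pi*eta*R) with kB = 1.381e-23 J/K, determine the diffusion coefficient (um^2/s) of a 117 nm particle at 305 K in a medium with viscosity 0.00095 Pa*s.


Radius R = 117/2 = 58.5 nm = 5.85e-08 m
D = kB*T / (6*pi*eta*R)
D = 1.381e-23 * 305 / (6 * pi * 0.00095 * 5.85e-08)
D = 4.0208e-12 m^2/s = 4.021 um^2/s

4.021


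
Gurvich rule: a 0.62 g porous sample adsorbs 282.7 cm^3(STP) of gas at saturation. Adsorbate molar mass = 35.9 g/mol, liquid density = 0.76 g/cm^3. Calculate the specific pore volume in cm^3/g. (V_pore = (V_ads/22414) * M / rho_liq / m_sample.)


Moles adsorbed n = V_ads / 22414 = 282.7 / 22414 = 1.261265e-02 mol
Liquid volume V_liq = n * M / rho_liq = 1.261265e-02 * 35.9 / 0.76 = 0.59578 cm^3
Specific pore volume V_pore = V_liq / m_sample = 0.59578 / 0.62
V_pore = 0.9609 cm^3/g

0.9609


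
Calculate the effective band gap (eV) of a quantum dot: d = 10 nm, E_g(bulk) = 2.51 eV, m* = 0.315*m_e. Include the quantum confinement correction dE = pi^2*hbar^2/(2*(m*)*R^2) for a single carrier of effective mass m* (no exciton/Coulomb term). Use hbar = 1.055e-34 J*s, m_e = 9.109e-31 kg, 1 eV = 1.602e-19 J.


Radius R = 10/2 nm = 5e-09 m
Confinement energy dE = pi^2 * hbar^2 / (2 * m_eff * m_e * R^2)
dE = pi^2 * (1.055e-34)^2 / (2 * 0.315 * 9.109e-31 * (5e-09)^2) J, divided by 1.602e-19 J/eV
dE = 0.0478 eV
Total band gap = E_g(bulk) + dE = 2.51 + 0.0478 = 2.5578 eV

2.5578


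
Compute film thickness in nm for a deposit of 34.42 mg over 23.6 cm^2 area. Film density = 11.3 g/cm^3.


Convert: m = 34.42 mg = 3.4420e-05 kg, A = 23.6 cm^2 = 2.3600e-03 m^2, rho = 11.3 g/cm^3 = 11300 kg/m^3
t = m / (A * rho)
t = 3.4420e-05 / (2.3600e-03 * 11300)
t = 1.2907e-06 m = 1290.7 nm

1290.7


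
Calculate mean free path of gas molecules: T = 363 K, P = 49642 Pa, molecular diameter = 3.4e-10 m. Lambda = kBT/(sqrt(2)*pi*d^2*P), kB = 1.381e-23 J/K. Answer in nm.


Mean free path: lambda = kB*T / (sqrt(2) * pi * d^2 * P)
lambda = 1.381e-23 * 363 / (sqrt(2) * pi * (3.4e-10)^2 * 49642)
lambda = 1.9662e-07 m
lambda = 196.62 nm

196.62


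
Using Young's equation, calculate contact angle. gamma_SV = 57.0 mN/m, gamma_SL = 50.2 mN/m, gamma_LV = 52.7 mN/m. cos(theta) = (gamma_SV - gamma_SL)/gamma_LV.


cos(theta) = (gamma_SV - gamma_SL) / gamma_LV
cos(theta) = (57.0 - 50.2) / 52.7
cos(theta) = 0.129032
theta = arccos(0.129032) = 82.59 degrees

82.59


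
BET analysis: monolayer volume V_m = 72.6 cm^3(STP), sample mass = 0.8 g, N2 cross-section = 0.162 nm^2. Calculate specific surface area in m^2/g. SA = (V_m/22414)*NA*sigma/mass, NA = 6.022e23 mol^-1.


Number of moles in monolayer = V_m / 22414 = 72.6 / 22414 = 0.00323905
Number of molecules = moles * NA = 0.00323905 * 6.022e23
SA = molecules * sigma / mass
SA = (72.6 / 22414) * 6.022e23 * 0.162e-18 / 0.8
SA = 395.0 m^2/g

395.0


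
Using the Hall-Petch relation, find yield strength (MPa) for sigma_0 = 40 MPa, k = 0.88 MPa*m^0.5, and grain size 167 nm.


d = 167 nm = 1.67e-07 m
sqrt(d) = 0.0004086563
Hall-Petch contribution = k / sqrt(d) = 0.88 / 0.0004086563 = 2153.4 MPa
sigma = sigma_0 + k/sqrt(d) = 40 + 2153.4 = 2193.4 MPa

2193.4


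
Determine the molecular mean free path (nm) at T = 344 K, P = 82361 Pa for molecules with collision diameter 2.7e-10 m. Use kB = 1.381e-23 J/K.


Mean free path: lambda = kB*T / (sqrt(2) * pi * d^2 * P)
lambda = 1.381e-23 * 344 / (sqrt(2) * pi * (2.7e-10)^2 * 82361)
lambda = 1.78089e-07 m
lambda = 178.09 nm

178.09


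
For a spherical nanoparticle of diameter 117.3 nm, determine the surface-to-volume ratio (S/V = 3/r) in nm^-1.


Radius r = 117.3/2 = 58.65 nm
S/V = 3 / r = 3 / 58.65
S/V = 0.0512 nm^-1

0.0512


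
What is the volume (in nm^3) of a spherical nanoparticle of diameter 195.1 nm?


Radius r = 195.1/2 = 97.55 nm
Volume V = (4/3) * pi * r^3
V = (4/3) * pi * (97.55)^3
V = 3888395.49 nm^3

3888395.49


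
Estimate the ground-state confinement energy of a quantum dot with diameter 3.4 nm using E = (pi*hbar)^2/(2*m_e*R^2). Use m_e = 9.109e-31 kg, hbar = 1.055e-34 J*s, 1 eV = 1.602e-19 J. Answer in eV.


Radius R = 3.4/2 = 1.7 nm = 1.7e-09 m
E = (pi * 1.055e-34)^2 / (2 * 9.109e-31 * (1.7e-09)^2)
E(J) = 2.08644e-20
E = E(J) / 1.602e-19 = 0.1302 eV

0.1302


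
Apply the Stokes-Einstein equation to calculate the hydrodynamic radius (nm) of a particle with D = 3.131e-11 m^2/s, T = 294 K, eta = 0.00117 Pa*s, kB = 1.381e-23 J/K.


Stokes-Einstein: R = kB*T / (6*pi*eta*D)
R = 1.381e-23 * 294 / (6 * pi * 0.00117 * 3.131e-11)
R = 5.87991e-09 m = 5.88 nm

5.88


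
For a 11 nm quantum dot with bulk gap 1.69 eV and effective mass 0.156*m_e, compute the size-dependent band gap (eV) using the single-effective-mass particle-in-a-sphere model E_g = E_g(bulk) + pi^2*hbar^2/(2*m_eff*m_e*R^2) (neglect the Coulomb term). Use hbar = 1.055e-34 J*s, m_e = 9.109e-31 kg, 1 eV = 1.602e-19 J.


Radius R = 11/2 nm = 5.5e-09 m
Confinement energy dE = pi^2 * hbar^2 / (2 * m_eff * m_e * R^2)
dE = pi^2 * (1.055e-34)^2 / (2 * 0.156 * 9.109e-31 * (5.5e-09)^2) J, divided by 1.602e-19 J/eV
dE = 0.0798 eV
Total band gap = E_g(bulk) + dE = 1.69 + 0.0798 = 1.7698 eV

1.7698


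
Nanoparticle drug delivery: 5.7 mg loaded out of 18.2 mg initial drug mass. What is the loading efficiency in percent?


Drug loading efficiency = (drug loaded / drug initial) * 100
DLE = 5.7 / 18.2 * 100
DLE = 0.3132 * 100
DLE = 31.32%

31.32


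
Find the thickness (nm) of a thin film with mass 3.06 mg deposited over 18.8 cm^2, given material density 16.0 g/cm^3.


Convert: m = 3.06 mg = 3.0600e-06 kg, A = 18.8 cm^2 = 1.8800e-03 m^2, rho = 16.0 g/cm^3 = 16000 kg/m^3
t = m / (A * rho)
t = 3.0600e-06 / (1.8800e-03 * 16000)
t = 1.0173e-07 m = 101.7 nm

101.7


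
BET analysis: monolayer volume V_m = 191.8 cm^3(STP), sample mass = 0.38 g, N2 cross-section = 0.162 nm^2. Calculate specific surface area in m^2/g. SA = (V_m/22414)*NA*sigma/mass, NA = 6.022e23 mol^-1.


Number of moles in monolayer = V_m / 22414 = 191.8 / 22414 = 0.00855715
Number of molecules = moles * NA = 0.00855715 * 6.022e23
SA = molecules * sigma / mass
SA = (191.8 / 22414) * 6.022e23 * 0.162e-18 / 0.38
SA = 2196.9 m^2/g

2196.9


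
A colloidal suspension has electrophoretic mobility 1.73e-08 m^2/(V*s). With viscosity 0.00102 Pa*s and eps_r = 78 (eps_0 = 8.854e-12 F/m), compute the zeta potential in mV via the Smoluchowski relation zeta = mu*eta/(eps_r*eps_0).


Smoluchowski equation: zeta = mu * eta / (eps_r * eps_0)
zeta = 1.73e-08 * 0.00102 / (78 * 8.854e-12)
zeta = 0.025551 V = 25.55 mV

25.55


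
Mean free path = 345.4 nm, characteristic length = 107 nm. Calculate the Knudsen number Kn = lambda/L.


Knudsen number Kn = lambda / L
Kn = 345.4 / 107
Kn = 3.228

3.228


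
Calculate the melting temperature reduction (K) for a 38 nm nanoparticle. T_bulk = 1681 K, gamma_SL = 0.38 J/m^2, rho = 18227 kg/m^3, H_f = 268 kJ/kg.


Radius R = 38/2 = 19 nm = 1.9e-08 m
Convert H_f = 268 kJ/kg = 268000 J/kg
dT = 2 * gamma_SL * T_bulk / (rho * H_f * R)
dT = 2 * 0.38 * 1681 / (18227 * 268000 * 1.9e-08)
dT = 13.8 K

13.8


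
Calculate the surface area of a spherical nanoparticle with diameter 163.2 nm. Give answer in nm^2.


Radius r = 163.2/2 = 81.6 nm
Surface area SA = 4 * pi * r^2
SA = 4 * pi * (81.6)^2
SA = 83673.93 nm^2

83673.93


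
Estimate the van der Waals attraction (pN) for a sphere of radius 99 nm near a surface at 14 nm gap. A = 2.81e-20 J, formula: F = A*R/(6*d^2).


Convert to SI: R = 99 nm = 9.9e-08 m, d = 14 nm = 1.4e-08 m
F = A * R / (6 * d^2)
F = 2.81e-20 * 9.9e-08 / (6 * (1.4e-08)^2)
F = 2.36556e-12 N = 2.366 pN

2.366


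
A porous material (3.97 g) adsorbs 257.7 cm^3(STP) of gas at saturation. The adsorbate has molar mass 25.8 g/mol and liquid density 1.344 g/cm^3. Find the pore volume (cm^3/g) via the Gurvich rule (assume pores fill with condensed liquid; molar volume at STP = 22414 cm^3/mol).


Moles adsorbed n = V_ads / 22414 = 257.7 / 22414 = 1.149728e-02 mol
Liquid volume V_liq = n * M / rho_liq = 1.149728e-02 * 25.8 / 1.344 = 0.22071 cm^3
Specific pore volume V_pore = V_liq / m_sample = 0.22071 / 3.97
V_pore = 0.0556 cm^3/g

0.0556


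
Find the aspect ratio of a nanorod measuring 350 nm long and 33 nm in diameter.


Aspect ratio AR = length / diameter
AR = 350 / 33
AR = 10.61

10.61


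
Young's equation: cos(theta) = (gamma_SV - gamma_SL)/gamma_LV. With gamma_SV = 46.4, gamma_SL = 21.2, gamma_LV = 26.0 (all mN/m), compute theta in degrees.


cos(theta) = (gamma_SV - gamma_SL) / gamma_LV
cos(theta) = (46.4 - 21.2) / 26.0
cos(theta) = 0.969231
theta = arccos(0.969231) = 14.25 degrees

14.25


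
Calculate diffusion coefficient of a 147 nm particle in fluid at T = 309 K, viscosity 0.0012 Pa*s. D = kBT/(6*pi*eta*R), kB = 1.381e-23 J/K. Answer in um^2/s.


Radius R = 147/2 = 73.5 nm = 7.35e-08 m
D = kB*T / (6*pi*eta*R)
D = 1.381e-23 * 309 / (6 * pi * 0.0012 * 7.35e-08)
D = 2.56674e-12 m^2/s = 2.567 um^2/s

2.567


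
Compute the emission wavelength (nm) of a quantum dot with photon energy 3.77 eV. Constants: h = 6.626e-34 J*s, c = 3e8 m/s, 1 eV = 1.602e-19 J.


Convert energy: E = 3.77 eV = 3.77 * 1.602e-19 = 6.03954e-19 J
lambda = h*c / E = 6.626e-34 * 3e8 / 6.03954e-19
lambda = 3.29131e-07 m = 329.1 nm

329.1


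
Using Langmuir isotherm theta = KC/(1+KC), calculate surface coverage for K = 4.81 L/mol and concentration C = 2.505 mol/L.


Langmuir isotherm: theta = K*C / (1 + K*C)
K*C = 4.81 * 2.505 = 12.04905
theta = 12.04905 / (1 + 12.04905) = 12.04905 / 13.04905
theta = 0.9234

0.9234


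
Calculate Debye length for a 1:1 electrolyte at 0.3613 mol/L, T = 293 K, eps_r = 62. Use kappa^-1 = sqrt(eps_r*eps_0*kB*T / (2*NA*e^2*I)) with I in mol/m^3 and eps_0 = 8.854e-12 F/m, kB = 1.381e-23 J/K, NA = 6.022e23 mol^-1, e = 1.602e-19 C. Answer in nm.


Ionic strength I = 0.3613 * 1^2 * 1000 = 361.3 mol/m^3
kappa^-1 = sqrt(62 * 8.854e-12 * 1.381e-23 * 293 / (2 * 6.022e23 * (1.602e-19)^2 * 361.3))
kappa^-1 = 0.446 nm

0.446


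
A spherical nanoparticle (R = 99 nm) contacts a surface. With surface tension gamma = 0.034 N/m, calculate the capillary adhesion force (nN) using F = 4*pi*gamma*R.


Convert radius: R = 99 nm = 9.9e-08 m
F = 4 * pi * gamma * R
F = 4 * pi * 0.034 * 9.9e-08
F = 4.22984e-08 N = 42.2984 nN

42.2984


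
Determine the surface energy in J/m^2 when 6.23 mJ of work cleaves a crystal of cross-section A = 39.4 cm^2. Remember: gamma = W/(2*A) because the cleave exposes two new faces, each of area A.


Convert: A = 39.4 cm^2 = 0.00394 m^2, W = 6.23 mJ = 0.00623 J
Cleaving exposes two faces of area A, so total new surface = 2*A and gamma = W / (2*A)
gamma = 0.00623 / (2 * 0.00394)
gamma = 0.791 J/m^2

0.791


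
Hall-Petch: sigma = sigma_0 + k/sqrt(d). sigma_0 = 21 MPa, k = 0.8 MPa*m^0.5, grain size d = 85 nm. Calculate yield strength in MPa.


d = 85 nm = 8.5e-08 m
sqrt(d) = 0.0002915476
Hall-Petch contribution = k / sqrt(d) = 0.8 / 0.0002915476 = 2744.0 MPa
sigma = sigma_0 + k/sqrt(d) = 21 + 2744.0 = 2765.0 MPa

2765.0


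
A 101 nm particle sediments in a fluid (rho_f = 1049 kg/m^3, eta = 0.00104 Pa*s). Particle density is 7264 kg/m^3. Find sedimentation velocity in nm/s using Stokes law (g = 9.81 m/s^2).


Radius R = 101/2 nm = 5.05e-08 m
Density difference = 7264 - 1049 = 6215 kg/m^3
v = 2 * R^2 * (rho_p - rho_f) * g / (9 * eta)
v = 2 * (5.05e-08)^2 * 6215 * 9.81 / (9 * 0.00104)
v = 3.32236e-08 m/s = 33.2236 nm/s

33.2236


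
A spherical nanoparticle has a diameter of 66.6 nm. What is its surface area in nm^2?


Radius r = 66.6/2 = 33.3 nm
Surface area SA = 4 * pi * r^2
SA = 4 * pi * (33.3)^2
SA = 13934.72 nm^2

13934.72


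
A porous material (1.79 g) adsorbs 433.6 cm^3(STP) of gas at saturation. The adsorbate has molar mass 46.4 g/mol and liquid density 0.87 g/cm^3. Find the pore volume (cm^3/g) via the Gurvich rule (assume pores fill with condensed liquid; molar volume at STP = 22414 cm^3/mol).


Moles adsorbed n = V_ads / 22414 = 433.6 / 22414 = 1.934505e-02 mol
Liquid volume V_liq = n * M / rho_liq = 1.934505e-02 * 46.4 / 0.87 = 1.03174 cm^3
Specific pore volume V_pore = V_liq / m_sample = 1.03174 / 1.79
V_pore = 0.5764 cm^3/g

0.5764


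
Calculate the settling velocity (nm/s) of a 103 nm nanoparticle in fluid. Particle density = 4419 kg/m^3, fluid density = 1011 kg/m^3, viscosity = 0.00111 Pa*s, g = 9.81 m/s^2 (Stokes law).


Radius R = 103/2 nm = 5.15e-08 m
Density difference = 4419 - 1011 = 3408 kg/m^3
v = 2 * R^2 * (rho_p - rho_f) * g / (9 * eta)
v = 2 * (5.15e-08)^2 * 3408 * 9.81 / (9 * 0.00111)
v = 1.7752e-08 m/s = 17.752 nm/s

17.752


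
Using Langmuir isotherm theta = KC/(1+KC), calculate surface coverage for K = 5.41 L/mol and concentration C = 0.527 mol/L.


Langmuir isotherm: theta = K*C / (1 + K*C)
K*C = 5.41 * 0.527 = 2.85107
theta = 2.85107 / (1 + 2.85107) = 2.85107 / 3.85107
theta = 0.7403

0.7403


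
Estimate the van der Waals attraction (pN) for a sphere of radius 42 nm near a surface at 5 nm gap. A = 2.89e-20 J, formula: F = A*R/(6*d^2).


Convert to SI: R = 42 nm = 4.2e-08 m, d = 5 nm = 5e-09 m
F = A * R / (6 * d^2)
F = 2.89e-20 * 4.2e-08 / (6 * (5e-09)^2)
F = 8.092e-12 N = 8.092 pN

8.092


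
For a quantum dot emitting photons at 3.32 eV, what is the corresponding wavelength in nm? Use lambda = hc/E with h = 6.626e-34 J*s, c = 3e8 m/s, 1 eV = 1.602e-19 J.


Convert energy: E = 3.32 eV = 3.32 * 1.602e-19 = 5.31864e-19 J
lambda = h*c / E = 6.626e-34 * 3e8 / 5.31864e-19
lambda = 3.73742e-07 m = 373.7 nm

373.7


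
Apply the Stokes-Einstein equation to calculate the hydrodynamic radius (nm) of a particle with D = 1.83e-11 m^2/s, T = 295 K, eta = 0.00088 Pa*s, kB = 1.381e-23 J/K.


Stokes-Einstein: R = kB*T / (6*pi*eta*D)
R = 1.381e-23 * 295 / (6 * pi * 0.00088 * 1.83e-11)
R = 1.34209e-08 m = 13.42 nm

13.42


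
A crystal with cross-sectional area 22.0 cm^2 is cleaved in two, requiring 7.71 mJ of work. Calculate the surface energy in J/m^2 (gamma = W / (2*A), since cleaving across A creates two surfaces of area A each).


Convert: A = 22.0 cm^2 = 0.0022 m^2, W = 7.71 mJ = 0.00771 J
Cleaving exposes two faces of area A, so total new surface = 2*A and gamma = W / (2*A)
gamma = 0.00771 / (2 * 0.0022)
gamma = 1.752 J/m^2

1.752


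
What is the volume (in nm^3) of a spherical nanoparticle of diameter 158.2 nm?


Radius r = 158.2/2 = 79.1 nm
Volume V = (4/3) * pi * r^3
V = (4/3) * pi * (79.1)^3
V = 2073089.54 nm^3

2073089.54


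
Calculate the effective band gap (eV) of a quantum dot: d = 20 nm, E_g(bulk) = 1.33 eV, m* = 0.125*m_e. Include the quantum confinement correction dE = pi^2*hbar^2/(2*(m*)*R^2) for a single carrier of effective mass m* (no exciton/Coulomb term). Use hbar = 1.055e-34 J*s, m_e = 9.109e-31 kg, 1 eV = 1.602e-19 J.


Radius R = 20/2 nm = 1e-08 m
Confinement energy dE = pi^2 * hbar^2 / (2 * m_eff * m_e * R^2)
dE = pi^2 * (1.055e-34)^2 / (2 * 0.125 * 9.109e-31 * (1e-08)^2) J, divided by 1.602e-19 J/eV
dE = 0.0301 eV
Total band gap = E_g(bulk) + dE = 1.33 + 0.0301 = 1.3601 eV

1.3601


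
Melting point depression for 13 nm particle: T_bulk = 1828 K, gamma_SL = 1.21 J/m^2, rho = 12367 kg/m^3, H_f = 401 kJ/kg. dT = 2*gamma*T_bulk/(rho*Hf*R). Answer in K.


Radius R = 13/2 = 6.5 nm = 6.5e-09 m
Convert H_f = 401 kJ/kg = 401000 J/kg
dT = 2 * gamma_SL * T_bulk / (rho * H_f * R)
dT = 2 * 1.21 * 1828 / (12367 * 401000 * 6.5e-09)
dT = 137.2 K

137.2


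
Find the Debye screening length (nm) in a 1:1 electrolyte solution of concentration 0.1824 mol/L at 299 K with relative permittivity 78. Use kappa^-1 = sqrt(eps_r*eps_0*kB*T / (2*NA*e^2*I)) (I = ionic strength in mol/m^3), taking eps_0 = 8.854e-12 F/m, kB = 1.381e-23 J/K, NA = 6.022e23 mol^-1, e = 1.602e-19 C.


Ionic strength I = 0.1824 * 1^2 * 1000 = 182.4 mol/m^3
kappa^-1 = sqrt(78 * 8.854e-12 * 1.381e-23 * 299 / (2 * 6.022e23 * (1.602e-19)^2 * 182.4))
kappa^-1 = 0.711 nm

0.711


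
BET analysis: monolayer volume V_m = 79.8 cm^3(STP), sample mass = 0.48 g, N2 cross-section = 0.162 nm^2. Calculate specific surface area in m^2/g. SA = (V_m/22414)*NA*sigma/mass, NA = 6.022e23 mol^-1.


Number of moles in monolayer = V_m / 22414 = 79.8 / 22414 = 0.00356027
Number of molecules = moles * NA = 0.00356027 * 6.022e23
SA = molecules * sigma / mass
SA = (79.8 / 22414) * 6.022e23 * 0.162e-18 / 0.48
SA = 723.6 m^2/g

723.6


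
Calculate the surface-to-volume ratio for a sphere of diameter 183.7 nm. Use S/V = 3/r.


Radius r = 183.7/2 = 91.85 nm
S/V = 3 / r = 3 / 91.85
S/V = 0.0327 nm^-1

0.0327


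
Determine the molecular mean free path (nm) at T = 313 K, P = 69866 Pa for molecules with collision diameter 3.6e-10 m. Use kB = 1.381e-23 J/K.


Mean free path: lambda = kB*T / (sqrt(2) * pi * d^2 * P)
lambda = 1.381e-23 * 313 / (sqrt(2) * pi * (3.6e-10)^2 * 69866)
lambda = 1.07449e-07 m
lambda = 107.45 nm

107.45


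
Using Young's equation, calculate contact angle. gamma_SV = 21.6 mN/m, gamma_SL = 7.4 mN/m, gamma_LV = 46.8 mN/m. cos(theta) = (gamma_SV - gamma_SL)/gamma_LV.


cos(theta) = (gamma_SV - gamma_SL) / gamma_LV
cos(theta) = (21.6 - 7.4) / 46.8
cos(theta) = 0.303419
theta = arccos(0.303419) = 72.34 degrees

72.34


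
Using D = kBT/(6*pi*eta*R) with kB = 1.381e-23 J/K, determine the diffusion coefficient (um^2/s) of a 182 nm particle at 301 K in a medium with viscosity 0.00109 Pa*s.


Radius R = 182/2 = 91 nm = 9.1e-08 m
D = kB*T / (6*pi*eta*R)
D = 1.381e-23 * 301 / (6 * pi * 0.00109 * 9.1e-08)
D = 2.22326e-12 m^2/s = 2.223 um^2/s

2.223


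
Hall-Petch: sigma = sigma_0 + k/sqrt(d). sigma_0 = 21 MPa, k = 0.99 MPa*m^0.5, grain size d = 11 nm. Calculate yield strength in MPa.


d = 11 nm = 1.1e-08 m
sqrt(d) = 0.0001048809
Hall-Petch contribution = k / sqrt(d) = 0.99 / 0.0001048809 = 9439.3 MPa
sigma = sigma_0 + k/sqrt(d) = 21 + 9439.3 = 9460.3 MPa

9460.3


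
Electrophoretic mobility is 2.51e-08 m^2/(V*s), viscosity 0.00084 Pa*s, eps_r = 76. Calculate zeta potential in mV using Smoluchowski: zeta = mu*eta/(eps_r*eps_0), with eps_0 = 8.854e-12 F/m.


Smoluchowski equation: zeta = mu * eta / (eps_r * eps_0)
zeta = 2.51e-08 * 0.00084 / (76 * 8.854e-12)
zeta = 0.031333 V = 31.33 mV

31.33


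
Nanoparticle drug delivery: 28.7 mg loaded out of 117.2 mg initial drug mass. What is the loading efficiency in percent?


Drug loading efficiency = (drug loaded / drug initial) * 100
DLE = 28.7 / 117.2 * 100
DLE = 0.2449 * 100
DLE = 24.49%

24.49


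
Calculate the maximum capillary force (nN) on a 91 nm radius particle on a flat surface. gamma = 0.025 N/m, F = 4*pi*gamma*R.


Convert radius: R = 91 nm = 9.1e-08 m
F = 4 * pi * gamma * R
F = 4 * pi * 0.025 * 9.1e-08
F = 2.85885e-08 N = 28.5885 nN

28.5885


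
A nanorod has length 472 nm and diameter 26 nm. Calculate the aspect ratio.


Aspect ratio AR = length / diameter
AR = 472 / 26
AR = 18.15

18.15


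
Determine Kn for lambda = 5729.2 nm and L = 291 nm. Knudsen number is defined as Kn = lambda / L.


Knudsen number Kn = lambda / L
Kn = 5729.2 / 291
Kn = 19.688

19.688


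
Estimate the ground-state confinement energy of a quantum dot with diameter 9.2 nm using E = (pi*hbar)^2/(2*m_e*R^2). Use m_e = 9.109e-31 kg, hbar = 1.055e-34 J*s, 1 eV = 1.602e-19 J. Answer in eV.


Radius R = 9.2/2 = 4.6 nm = 4.6e-09 m
E = (pi * 1.055e-34)^2 / (2 * 9.109e-31 * (4.6e-09)^2)
E(J) = 2.84963e-21
E = E(J) / 1.602e-19 = 0.0178 eV

0.0178


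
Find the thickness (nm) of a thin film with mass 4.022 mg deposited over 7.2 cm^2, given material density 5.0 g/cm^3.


Convert: m = 4.022 mg = 4.0220e-06 kg, A = 7.2 cm^2 = 7.2000e-04 m^2, rho = 5.0 g/cm^3 = 5000 kg/m^3
t = m / (A * rho)
t = 4.0220e-06 / (7.2000e-04 * 5000)
t = 1.1172e-06 m = 1117.2 nm

1117.2


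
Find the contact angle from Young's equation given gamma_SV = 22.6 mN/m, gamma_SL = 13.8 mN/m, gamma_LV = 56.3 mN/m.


cos(theta) = (gamma_SV - gamma_SL) / gamma_LV
cos(theta) = (22.6 - 13.8) / 56.3
cos(theta) = 0.156306
theta = arccos(0.156306) = 81.01 degrees

81.01


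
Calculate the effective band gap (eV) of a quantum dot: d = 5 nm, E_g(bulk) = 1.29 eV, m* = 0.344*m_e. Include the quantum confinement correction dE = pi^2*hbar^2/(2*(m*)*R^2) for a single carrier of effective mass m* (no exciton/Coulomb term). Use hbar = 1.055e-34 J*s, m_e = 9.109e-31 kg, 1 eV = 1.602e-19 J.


Radius R = 5/2 nm = 2.5e-09 m
Confinement energy dE = pi^2 * hbar^2 / (2 * m_eff * m_e * R^2)
dE = pi^2 * (1.055e-34)^2 / (2 * 0.344 * 9.109e-31 * (2.5e-09)^2) J, divided by 1.602e-19 J/eV
dE = 0.1751 eV
Total band gap = E_g(bulk) + dE = 1.29 + 0.1751 = 1.4651 eV

1.4651


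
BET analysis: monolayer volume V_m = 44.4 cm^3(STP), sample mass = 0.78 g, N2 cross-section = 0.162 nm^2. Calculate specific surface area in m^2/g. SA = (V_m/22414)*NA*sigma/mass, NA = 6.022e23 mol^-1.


Number of moles in monolayer = V_m / 22414 = 44.4 / 22414 = 0.0019809
Number of molecules = moles * NA = 0.0019809 * 6.022e23
SA = molecules * sigma / mass
SA = (44.4 / 22414) * 6.022e23 * 0.162e-18 / 0.78
SA = 247.8 m^2/g

247.8


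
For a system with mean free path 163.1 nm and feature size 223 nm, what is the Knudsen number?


Knudsen number Kn = lambda / L
Kn = 163.1 / 223
Kn = 0.7314

0.7314


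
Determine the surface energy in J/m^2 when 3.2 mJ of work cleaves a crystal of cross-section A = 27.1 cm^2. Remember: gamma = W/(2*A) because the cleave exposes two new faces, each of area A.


Convert: A = 27.1 cm^2 = 0.00271 m^2, W = 3.2 mJ = 0.0032 J
Cleaving exposes two faces of area A, so total new surface = 2*A and gamma = W / (2*A)
gamma = 0.0032 / (2 * 0.00271)
gamma = 0.59 J/m^2

0.59


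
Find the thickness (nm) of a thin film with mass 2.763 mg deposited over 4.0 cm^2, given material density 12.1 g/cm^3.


Convert: m = 2.763 mg = 2.7630e-06 kg, A = 4.0 cm^2 = 4.0000e-04 m^2, rho = 12.1 g/cm^3 = 12100 kg/m^3
t = m / (A * rho)
t = 2.7630e-06 / (4.0000e-04 * 12100)
t = 5.7087e-07 m = 570.9 nm

570.9


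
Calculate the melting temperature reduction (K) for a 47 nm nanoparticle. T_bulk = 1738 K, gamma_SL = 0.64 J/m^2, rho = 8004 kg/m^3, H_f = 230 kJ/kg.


Radius R = 47/2 = 23.5 nm = 2.35e-08 m
Convert H_f = 230 kJ/kg = 230000 J/kg
dT = 2 * gamma_SL * T_bulk / (rho * H_f * R)
dT = 2 * 0.64 * 1738 / (8004 * 230000 * 2.35e-08)
dT = 51.4 K

51.4


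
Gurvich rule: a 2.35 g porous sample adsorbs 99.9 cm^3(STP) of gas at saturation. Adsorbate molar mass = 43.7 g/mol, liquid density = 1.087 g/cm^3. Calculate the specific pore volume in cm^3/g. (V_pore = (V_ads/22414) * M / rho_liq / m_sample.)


Moles adsorbed n = V_ads / 22414 = 99.9 / 22414 = 4.457036e-03 mol
Liquid volume V_liq = n * M / rho_liq = 4.457036e-03 * 43.7 / 1.087 = 0.17918 cm^3
Specific pore volume V_pore = V_liq / m_sample = 0.17918 / 2.35
V_pore = 0.0762 cm^3/g

0.0762


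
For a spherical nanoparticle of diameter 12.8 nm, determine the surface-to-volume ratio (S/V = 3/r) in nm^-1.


Radius r = 12.8/2 = 6.4 nm
S/V = 3 / r = 3 / 6.4
S/V = 0.4688 nm^-1

0.4688


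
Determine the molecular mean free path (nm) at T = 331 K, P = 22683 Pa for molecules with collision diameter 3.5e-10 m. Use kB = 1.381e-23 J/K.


Mean free path: lambda = kB*T / (sqrt(2) * pi * d^2 * P)
lambda = 1.381e-23 * 331 / (sqrt(2) * pi * (3.5e-10)^2 * 22683)
lambda = 3.70271e-07 m
lambda = 370.27 nm

370.27


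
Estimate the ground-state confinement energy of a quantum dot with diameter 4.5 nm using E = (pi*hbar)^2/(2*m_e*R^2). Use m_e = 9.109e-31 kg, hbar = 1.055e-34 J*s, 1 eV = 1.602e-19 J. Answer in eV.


Radius R = 4.5/2 = 2.25 nm = 2.25e-09 m
E = (pi * 1.055e-34)^2 / (2 * 9.109e-31 * (2.25e-09)^2)
E(J) = 1.19107e-20
E = E(J) / 1.602e-19 = 0.0743 eV

0.0743


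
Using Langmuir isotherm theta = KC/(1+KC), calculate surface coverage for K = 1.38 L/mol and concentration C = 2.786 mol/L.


Langmuir isotherm: theta = K*C / (1 + K*C)
K*C = 1.38 * 2.786 = 3.84468
theta = 3.84468 / (1 + 3.84468) = 3.84468 / 4.84468
theta = 0.7936

0.7936


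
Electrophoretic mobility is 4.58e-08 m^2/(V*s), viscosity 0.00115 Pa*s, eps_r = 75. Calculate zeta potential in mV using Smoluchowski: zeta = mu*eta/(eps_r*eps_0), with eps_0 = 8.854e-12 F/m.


Smoluchowski equation: zeta = mu * eta / (eps_r * eps_0)
zeta = 4.58e-08 * 0.00115 / (75 * 8.854e-12)
zeta = 0.079316 V = 79.32 mV

79.32


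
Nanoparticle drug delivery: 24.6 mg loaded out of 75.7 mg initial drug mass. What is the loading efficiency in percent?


Drug loading efficiency = (drug loaded / drug initial) * 100
DLE = 24.6 / 75.7 * 100
DLE = 0.325 * 100
DLE = 32.5%

32.5


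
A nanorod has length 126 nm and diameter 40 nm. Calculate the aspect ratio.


Aspect ratio AR = length / diameter
AR = 126 / 40
AR = 3.15

3.15


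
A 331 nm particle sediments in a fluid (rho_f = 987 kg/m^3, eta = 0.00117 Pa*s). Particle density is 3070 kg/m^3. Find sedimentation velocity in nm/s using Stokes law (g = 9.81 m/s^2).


Radius R = 331/2 nm = 1.655e-07 m
Density difference = 3070 - 987 = 2083 kg/m^3
v = 2 * R^2 * (rho_p - rho_f) * g / (9 * eta)
v = 2 * (1.655e-07)^2 * 2083 * 9.81 / (9 * 0.00117)
v = 1.06306e-07 m/s = 106.3055 nm/s

106.3055


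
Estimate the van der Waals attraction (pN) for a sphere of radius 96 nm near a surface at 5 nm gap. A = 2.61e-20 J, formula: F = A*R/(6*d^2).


Convert to SI: R = 96 nm = 9.6e-08 m, d = 5 nm = 5e-09 m
F = A * R / (6 * d^2)
F = 2.61e-20 * 9.6e-08 / (6 * (5e-09)^2)
F = 1.6704e-11 N = 16.704 pN

16.704


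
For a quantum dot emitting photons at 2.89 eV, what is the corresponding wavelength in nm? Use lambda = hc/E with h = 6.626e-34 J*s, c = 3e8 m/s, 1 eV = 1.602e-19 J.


Convert energy: E = 2.89 eV = 2.89 * 1.602e-19 = 4.62978e-19 J
lambda = h*c / E = 6.626e-34 * 3e8 / 4.62978e-19
lambda = 4.29351e-07 m = 429.4 nm

429.4


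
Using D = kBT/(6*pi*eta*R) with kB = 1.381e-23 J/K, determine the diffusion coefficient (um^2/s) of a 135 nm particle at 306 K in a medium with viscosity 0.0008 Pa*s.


Radius R = 135/2 = 67.5 nm = 6.75e-08 m
D = kB*T / (6*pi*eta*R)
D = 1.381e-23 * 306 / (6 * pi * 0.0008 * 6.75e-08)
D = 4.15165e-12 m^2/s = 4.152 um^2/s

4.152


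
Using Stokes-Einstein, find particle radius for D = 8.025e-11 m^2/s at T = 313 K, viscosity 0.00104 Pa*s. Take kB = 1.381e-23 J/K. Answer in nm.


Stokes-Einstein: R = kB*T / (6*pi*eta*D)
R = 1.381e-23 * 313 / (6 * pi * 0.00104 * 8.025e-11)
R = 2.74763e-09 m = 2.75 nm

2.75


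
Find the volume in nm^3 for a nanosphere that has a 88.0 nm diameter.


Radius r = 88.0/2 = 44 nm
Volume V = (4/3) * pi * r^3
V = (4/3) * pi * (44)^3
V = 356817.9 nm^3

356817.9


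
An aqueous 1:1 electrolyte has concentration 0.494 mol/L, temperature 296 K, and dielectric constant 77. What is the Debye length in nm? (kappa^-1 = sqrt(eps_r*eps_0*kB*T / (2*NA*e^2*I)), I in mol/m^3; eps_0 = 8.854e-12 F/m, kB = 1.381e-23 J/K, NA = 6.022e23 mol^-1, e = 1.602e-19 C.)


Ionic strength I = 0.494 * 1^2 * 1000 = 494 mol/m^3
kappa^-1 = sqrt(77 * 8.854e-12 * 1.381e-23 * 296 / (2 * 6.022e23 * (1.602e-19)^2 * 494))
kappa^-1 = 0.427 nm

0.427


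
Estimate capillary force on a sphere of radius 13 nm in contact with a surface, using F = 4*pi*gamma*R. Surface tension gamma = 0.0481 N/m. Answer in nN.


Convert radius: R = 13 nm = 1.3e-08 m
F = 4 * pi * gamma * R
F = 4 * pi * 0.0481 * 1.3e-08
F = 7.85775e-09 N = 7.8578 nN

7.8578


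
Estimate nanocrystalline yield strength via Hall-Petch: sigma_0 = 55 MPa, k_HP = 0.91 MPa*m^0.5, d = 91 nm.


d = 91 nm = 9.1e-08 m
sqrt(d) = 0.0003016621
Hall-Petch contribution = k / sqrt(d) = 0.91 / 0.0003016621 = 3016.6 MPa
sigma = sigma_0 + k/sqrt(d) = 55 + 3016.6 = 3071.6 MPa

3071.6


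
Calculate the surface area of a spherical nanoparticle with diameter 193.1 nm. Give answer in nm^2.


Radius r = 193.1/2 = 96.55 nm
Surface area SA = 4 * pi * r^2
SA = 4 * pi * (96.55)^2
SA = 117142.48 nm^2

117142.48


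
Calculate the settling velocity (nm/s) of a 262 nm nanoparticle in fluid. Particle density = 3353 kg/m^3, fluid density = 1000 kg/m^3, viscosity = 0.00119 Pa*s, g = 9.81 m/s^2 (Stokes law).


Radius R = 262/2 nm = 1.31e-07 m
Density difference = 3353 - 1000 = 2353 kg/m^3
v = 2 * R^2 * (rho_p - rho_f) * g / (9 * eta)
v = 2 * (1.31e-07)^2 * 2353 * 9.81 / (9 * 0.00119)
v = 7.39731e-08 m/s = 73.9731 nm/s

73.9731


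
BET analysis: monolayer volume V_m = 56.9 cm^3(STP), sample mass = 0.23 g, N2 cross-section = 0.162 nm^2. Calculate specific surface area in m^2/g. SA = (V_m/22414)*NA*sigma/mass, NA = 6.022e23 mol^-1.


Number of moles in monolayer = V_m / 22414 = 56.9 / 22414 = 0.00253859
Number of molecules = moles * NA = 0.00253859 * 6.022e23
SA = molecules * sigma / mass
SA = (56.9 / 22414) * 6.022e23 * 0.162e-18 / 0.23
SA = 1076.8 m^2/g

1076.8


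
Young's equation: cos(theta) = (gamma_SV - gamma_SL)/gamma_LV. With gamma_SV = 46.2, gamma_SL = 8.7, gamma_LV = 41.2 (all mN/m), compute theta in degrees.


cos(theta) = (gamma_SV - gamma_SL) / gamma_LV
cos(theta) = (46.2 - 8.7) / 41.2
cos(theta) = 0.910194
theta = arccos(0.910194) = 24.47 degrees

24.47


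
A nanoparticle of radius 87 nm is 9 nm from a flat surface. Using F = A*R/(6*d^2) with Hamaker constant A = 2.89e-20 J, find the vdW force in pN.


Convert to SI: R = 87 nm = 8.7e-08 m, d = 9 nm = 9e-09 m
F = A * R / (6 * d^2)
F = 2.89e-20 * 8.7e-08 / (6 * (9e-09)^2)
F = 5.17346e-12 N = 5.173 pN

5.173


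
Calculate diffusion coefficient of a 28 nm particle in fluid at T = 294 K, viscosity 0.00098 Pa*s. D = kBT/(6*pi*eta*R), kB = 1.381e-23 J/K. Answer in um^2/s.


Radius R = 28/2 = 14 nm = 1.4e-08 m
D = kB*T / (6*pi*eta*R)
D = 1.381e-23 * 294 / (6 * pi * 0.00098 * 1.4e-08)
D = 1.56995e-11 m^2/s = 15.699 um^2/s

15.699


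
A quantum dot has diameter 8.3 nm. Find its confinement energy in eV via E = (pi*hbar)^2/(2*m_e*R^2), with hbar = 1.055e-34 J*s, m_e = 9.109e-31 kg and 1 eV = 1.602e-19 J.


Radius R = 8.3/2 = 4.15 nm = 4.15e-09 m
E = (pi * 1.055e-34)^2 / (2 * 9.109e-31 * (4.15e-09)^2)
E(J) = 3.50113e-21
E = E(J) / 1.602e-19 = 0.0219 eV

0.0219


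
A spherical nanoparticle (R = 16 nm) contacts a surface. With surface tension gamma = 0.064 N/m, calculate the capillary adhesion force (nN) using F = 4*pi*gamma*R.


Convert radius: R = 16 nm = 1.6e-08 m
F = 4 * pi * gamma * R
F = 4 * pi * 0.064 * 1.6e-08
F = 1.2868e-08 N = 12.868 nN

12.868


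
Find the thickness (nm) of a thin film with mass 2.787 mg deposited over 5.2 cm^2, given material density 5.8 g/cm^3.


Convert: m = 2.787 mg = 2.7870e-06 kg, A = 5.2 cm^2 = 5.2000e-04 m^2, rho = 5.8 g/cm^3 = 5800 kg/m^3
t = m / (A * rho)
t = 2.7870e-06 / (5.2000e-04 * 5800)
t = 9.2407e-07 m = 924.1 nm

924.1


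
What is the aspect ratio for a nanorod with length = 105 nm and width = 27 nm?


Aspect ratio AR = length / diameter
AR = 105 / 27
AR = 3.89

3.89


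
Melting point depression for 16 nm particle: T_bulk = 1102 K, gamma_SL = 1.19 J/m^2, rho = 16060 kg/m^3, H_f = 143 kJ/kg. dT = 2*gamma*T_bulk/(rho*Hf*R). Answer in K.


Radius R = 16/2 = 8 nm = 8e-09 m
Convert H_f = 143 kJ/kg = 143000 J/kg
dT = 2 * gamma_SL * T_bulk / (rho * H_f * R)
dT = 2 * 1.19 * 1102 / (16060 * 143000 * 8e-09)
dT = 142.8 K

142.8


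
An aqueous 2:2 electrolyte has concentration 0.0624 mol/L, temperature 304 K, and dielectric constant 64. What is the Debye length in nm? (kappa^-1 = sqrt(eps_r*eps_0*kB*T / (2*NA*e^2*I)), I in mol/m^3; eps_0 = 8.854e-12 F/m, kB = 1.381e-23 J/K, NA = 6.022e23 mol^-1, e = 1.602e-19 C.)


Ionic strength I = 0.0624 * 2^2 * 1000 = 249.6 mol/m^3
kappa^-1 = sqrt(64 * 8.854e-12 * 1.381e-23 * 304 / (2 * 6.022e23 * (1.602e-19)^2 * 249.6))
kappa^-1 = 0.555 nm

0.555


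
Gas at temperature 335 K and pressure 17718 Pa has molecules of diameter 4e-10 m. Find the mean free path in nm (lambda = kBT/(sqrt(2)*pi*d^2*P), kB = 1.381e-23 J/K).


Mean free path: lambda = kB*T / (sqrt(2) * pi * d^2 * P)
lambda = 1.381e-23 * 335 / (sqrt(2) * pi * (4e-10)^2 * 17718)
lambda = 3.67315e-07 m
lambda = 367.32 nm

367.32


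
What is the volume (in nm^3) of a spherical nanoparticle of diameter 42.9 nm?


Radius r = 42.9/2 = 21.45 nm
Volume V = (4/3) * pi * r^3
V = (4/3) * pi * (21.45)^3
V = 41340.0 nm^3

41340.0


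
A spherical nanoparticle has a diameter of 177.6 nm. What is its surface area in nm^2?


Radius r = 177.6/2 = 88.8 nm
Surface area SA = 4 * pi * r^2
SA = 4 * pi * (88.8)^2
SA = 99091.36 nm^2

99091.36


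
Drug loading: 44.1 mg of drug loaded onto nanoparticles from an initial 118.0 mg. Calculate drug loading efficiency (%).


Drug loading efficiency = (drug loaded / drug initial) * 100
DLE = 44.1 / 118.0 * 100
DLE = 0.3737 * 100
DLE = 37.37%

37.37


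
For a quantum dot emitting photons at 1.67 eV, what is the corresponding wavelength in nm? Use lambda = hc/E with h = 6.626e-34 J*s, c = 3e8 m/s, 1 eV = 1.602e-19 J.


Convert energy: E = 1.67 eV = 1.67 * 1.602e-19 = 2.67534e-19 J
lambda = h*c / E = 6.626e-34 * 3e8 / 2.67534e-19
lambda = 7.43008e-07 m = 743.0 nm

743.0


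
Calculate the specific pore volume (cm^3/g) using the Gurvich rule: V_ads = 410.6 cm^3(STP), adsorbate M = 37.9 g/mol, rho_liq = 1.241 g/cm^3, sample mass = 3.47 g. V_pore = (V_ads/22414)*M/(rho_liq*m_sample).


Moles adsorbed n = V_ads / 22414 = 410.6 / 22414 = 1.831891e-02 mol
Liquid volume V_liq = n * M / rho_liq = 1.831891e-02 * 37.9 / 1.241 = 0.55946 cm^3
Specific pore volume V_pore = V_liq / m_sample = 0.55946 / 3.47
V_pore = 0.1612 cm^3/g

0.1612


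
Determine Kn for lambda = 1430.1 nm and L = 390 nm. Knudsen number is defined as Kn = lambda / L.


Knudsen number Kn = lambda / L
Kn = 1430.1 / 390
Kn = 3.6669

3.6669


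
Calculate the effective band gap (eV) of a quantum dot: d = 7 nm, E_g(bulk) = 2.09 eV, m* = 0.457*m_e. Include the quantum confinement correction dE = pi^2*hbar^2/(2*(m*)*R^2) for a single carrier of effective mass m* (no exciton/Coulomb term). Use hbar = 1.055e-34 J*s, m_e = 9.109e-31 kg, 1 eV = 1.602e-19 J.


Radius R = 7/2 nm = 3.5e-09 m
Confinement energy dE = pi^2 * hbar^2 / (2 * m_eff * m_e * R^2)
dE = pi^2 * (1.055e-34)^2 / (2 * 0.457 * 9.109e-31 * (3.5e-09)^2) J, divided by 1.602e-19 J/eV
dE = 0.0672 eV
Total band gap = E_g(bulk) + dE = 2.09 + 0.0672 = 2.1572 eV

2.1572


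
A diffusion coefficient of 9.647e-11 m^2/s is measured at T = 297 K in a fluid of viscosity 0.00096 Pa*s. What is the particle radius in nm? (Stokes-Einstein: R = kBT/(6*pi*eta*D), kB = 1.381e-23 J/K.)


Stokes-Einstein: R = kB*T / (6*pi*eta*D)
R = 1.381e-23 * 297 / (6 * pi * 0.00096 * 9.647e-11)
R = 2.34955e-09 m = 2.35 nm

2.35


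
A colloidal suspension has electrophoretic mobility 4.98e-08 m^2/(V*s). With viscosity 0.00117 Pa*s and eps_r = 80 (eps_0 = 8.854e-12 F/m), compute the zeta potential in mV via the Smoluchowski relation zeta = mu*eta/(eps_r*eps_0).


Smoluchowski equation: zeta = mu * eta / (eps_r * eps_0)
zeta = 4.98e-08 * 0.00117 / (80 * 8.854e-12)
zeta = 0.082259 V = 82.26 mV

82.26


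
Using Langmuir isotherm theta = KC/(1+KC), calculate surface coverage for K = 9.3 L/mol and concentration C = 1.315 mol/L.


Langmuir isotherm: theta = K*C / (1 + K*C)
K*C = 9.3 * 1.315 = 12.2295
theta = 12.2295 / (1 + 12.2295) = 12.2295 / 13.2295
theta = 0.9244

0.9244


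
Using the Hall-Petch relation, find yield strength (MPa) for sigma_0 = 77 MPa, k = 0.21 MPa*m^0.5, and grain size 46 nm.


d = 46 nm = 4.6e-08 m
sqrt(d) = 0.0002144761
Hall-Petch contribution = k / sqrt(d) = 0.21 / 0.0002144761 = 979.1 MPa
sigma = sigma_0 + k/sqrt(d) = 77 + 979.1 = 1056.1 MPa

1056.1
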